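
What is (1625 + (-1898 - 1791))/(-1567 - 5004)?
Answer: 2064/6571 ≈ 0.31411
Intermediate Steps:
(1625 + (-1898 - 1791))/(-1567 - 5004) = (1625 - 3689)/(-6571) = -2064*(-1/6571) = 2064/6571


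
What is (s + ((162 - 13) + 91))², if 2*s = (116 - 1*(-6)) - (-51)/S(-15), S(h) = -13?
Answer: 60450625/676 ≈ 89424.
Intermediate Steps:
s = 1535/26 (s = ((116 - 1*(-6)) - (-51)/(-13))/2 = ((116 + 6) - (-51)*(-1)/13)/2 = (122 - 1*51/13)/2 = (122 - 51/13)/2 = (½)*(1535/13) = 1535/26 ≈ 59.038)
(s + ((162 - 13) + 91))² = (1535/26 + ((162 - 13) + 91))² = (1535/26 + (149 + 91))² = (1535/26 + 240)² = (7775/26)² = 60450625/676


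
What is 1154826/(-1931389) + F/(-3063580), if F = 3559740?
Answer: -520657225797/295848235631 ≈ -1.7599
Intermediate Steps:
1154826/(-1931389) + F/(-3063580) = 1154826/(-1931389) + 3559740/(-3063580) = 1154826*(-1/1931389) + 3559740*(-1/3063580) = -1154826/1931389 - 177987/153179 = -520657225797/295848235631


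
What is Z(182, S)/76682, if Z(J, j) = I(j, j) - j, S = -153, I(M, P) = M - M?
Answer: 153/76682 ≈ 0.0019953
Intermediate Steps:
I(M, P) = 0
Z(J, j) = -j (Z(J, j) = 0 - j = -j)
Z(182, S)/76682 = -1*(-153)/76682 = 153*(1/76682) = 153/76682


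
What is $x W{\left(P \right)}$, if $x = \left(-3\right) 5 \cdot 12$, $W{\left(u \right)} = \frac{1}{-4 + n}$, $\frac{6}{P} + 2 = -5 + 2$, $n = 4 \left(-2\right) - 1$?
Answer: $\frac{180}{13} \approx 13.846$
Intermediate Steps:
$n = -9$ ($n = -8 - 1 = -9$)
$P = - \frac{6}{5}$ ($P = \frac{6}{-2 + \left(-5 + 2\right)} = \frac{6}{-2 - 3} = \frac{6}{-5} = 6 \left(- \frac{1}{5}\right) = - \frac{6}{5} \approx -1.2$)
$W{\left(u \right)} = - \frac{1}{13}$ ($W{\left(u \right)} = \frac{1}{-4 - 9} = \frac{1}{-13} = - \frac{1}{13}$)
$x = -180$ ($x = \left(-15\right) 12 = -180$)
$x W{\left(P \right)} = \left(-180\right) \left(- \frac{1}{13}\right) = \frac{180}{13}$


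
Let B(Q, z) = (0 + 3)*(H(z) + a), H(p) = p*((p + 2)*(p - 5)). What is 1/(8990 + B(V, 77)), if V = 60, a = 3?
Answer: 1/1322927 ≈ 7.5590e-7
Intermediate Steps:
H(p) = p*(-5 + p)*(2 + p) (H(p) = p*((2 + p)*(-5 + p)) = p*((-5 + p)*(2 + p)) = p*(-5 + p)*(2 + p))
B(Q, z) = 9 + 3*z*(-10 + z² - 3*z) (B(Q, z) = (0 + 3)*(z*(-10 + z² - 3*z) + 3) = 3*(3 + z*(-10 + z² - 3*z)) = 9 + 3*z*(-10 + z² - 3*z))
1/(8990 + B(V, 77)) = 1/(8990 + (9 - 3*77*(10 - 1*77² + 3*77))) = 1/(8990 + (9 - 3*77*(10 - 1*5929 + 231))) = 1/(8990 + (9 - 3*77*(10 - 5929 + 231))) = 1/(8990 + (9 - 3*77*(-5688))) = 1/(8990 + (9 + 1313928)) = 1/(8990 + 1313937) = 1/1322927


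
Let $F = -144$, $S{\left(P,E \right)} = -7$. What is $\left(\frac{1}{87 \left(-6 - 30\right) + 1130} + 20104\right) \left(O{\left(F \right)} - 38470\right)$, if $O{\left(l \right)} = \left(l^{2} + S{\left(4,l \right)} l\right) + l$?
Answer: $- \frac{48499089435}{143} \approx -3.3915 \cdot 10^{8}$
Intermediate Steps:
$O{\left(l \right)} = l^{2} - 6 l$ ($O{\left(l \right)} = \left(l^{2} - 7 l\right) + l = l^{2} - 6 l$)
$\left(\frac{1}{87 \left(-6 - 30\right) + 1130} + 20104\right) \left(O{\left(F \right)} - 38470\right) = \left(\frac{1}{87 \left(-6 - 30\right) + 1130} + 20104\right) \left(- 144 \left(-6 - 144\right) - 38470\right) = \left(\frac{1}{87 \left(-36\right) + 1130} + 20104\right) \left(\left(-144\right) \left(-150\right) - 38470\right) = \left(\frac{1}{-3132 + 1130} + 20104\right) \left(21600 - 38470\right) = \left(\frac{1}{-2002} + 20104\right) \left(-16870\right) = \left(- \frac{1}{2002} + 20104\right) \left(-16870\right) = \frac{40248207}{2002} \left(-16870\right) = - \frac{48499089435}{143}$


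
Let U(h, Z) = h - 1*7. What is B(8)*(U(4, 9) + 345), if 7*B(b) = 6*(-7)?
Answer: -2052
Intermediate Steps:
U(h, Z) = -7 + h (U(h, Z) = h - 7 = -7 + h)
B(b) = -6 (B(b) = (6*(-7))/7 = (⅐)*(-42) = -6)
B(8)*(U(4, 9) + 345) = -6*((-7 + 4) + 345) = -6*(-3 + 345) = -6*342 = -2052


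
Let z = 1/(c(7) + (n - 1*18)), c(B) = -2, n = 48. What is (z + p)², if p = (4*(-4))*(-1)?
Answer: 201601/784 ≈ 257.14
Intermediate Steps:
p = 16 (p = -16*(-1) = 16)
z = 1/28 (z = 1/(-2 + (48 - 1*18)) = 1/(-2 + (48 - 18)) = 1/(-2 + 30) = 1/28 ≈ 0.035714)
(z + p)² = (1/28 + 16)² = (449/28)² = 201601/784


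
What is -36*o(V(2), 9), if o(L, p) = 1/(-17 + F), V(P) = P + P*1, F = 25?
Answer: -9/2 ≈ -4.5000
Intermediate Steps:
V(P) = 2*P (V(P) = P + P = 2*P)
o(L, p) = ⅛ (o(L, p) = 1/(-17 + 25) = 1/8 = ⅛)
-36*o(V(2), 9) = -36*⅛ = -9/2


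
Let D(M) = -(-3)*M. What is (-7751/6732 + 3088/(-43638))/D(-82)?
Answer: 59837759/12044611656 ≈ 0.0049680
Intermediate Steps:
D(M) = 3*M
(-7751/6732 + 3088/(-43638))/D(-82) = (-7751/6732 + 3088/(-43638))/((3*(-82))) = (-7751*1/6732 + 3088*(-1/43638))/(-246) = (-7751/6732 - 1544/21819)*(-1/246) = -59837759/48961836*(-1/246) = 59837759/12044611656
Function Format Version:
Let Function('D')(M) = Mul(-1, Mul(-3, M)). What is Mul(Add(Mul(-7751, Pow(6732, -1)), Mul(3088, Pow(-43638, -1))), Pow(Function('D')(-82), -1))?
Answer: Rational(59837759, 12044611656) ≈ 0.0049680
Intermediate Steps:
Function('D')(M) = Mul(3, M)
Mul(Add(Mul(-7751, Pow(6732, -1)), Mul(3088, Pow(-43638, -1))), Pow(Function('D')(-82), -1)) = Mul(Add(Mul(-7751, Pow(6732, -1)), Mul(3088, Pow(-43638, -1))), Pow(Mul(3, -82), -1)) = Mul(Add(Mul(-7751, Rational(1, 6732)), Mul(3088, Rational(-1, 43638))), Pow(-246, -1)) = Mul(Add(Rational(-7751, 6732), Rational(-1544, 21819)), Rational(-1, 246)) = Mul(Rational(-59837759, 48961836), Rational(-1, 246)) = Rational(59837759, 12044611656)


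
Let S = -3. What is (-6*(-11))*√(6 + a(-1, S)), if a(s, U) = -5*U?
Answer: 66*√21 ≈ 302.45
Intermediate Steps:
(-6*(-11))*√(6 + a(-1, S)) = (-6*(-11))*√(6 - 5*(-3)) = 66*√(6 + 15) = 66*√21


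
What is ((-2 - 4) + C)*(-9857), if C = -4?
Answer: 98570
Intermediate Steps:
((-2 - 4) + C)*(-9857) = ((-2 - 4) - 4)*(-9857) = (-6 - 4)*(-9857) = -10*(-9857) = 98570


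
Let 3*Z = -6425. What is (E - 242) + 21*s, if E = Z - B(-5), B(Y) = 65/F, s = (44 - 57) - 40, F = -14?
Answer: -146665/42 ≈ -3492.0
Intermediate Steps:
s = -53 (s = -13 - 40 = -53)
B(Y) = -65/14 (B(Y) = 65/(-14) = 65*(-1/14) = -65/14)
Z = -6425/3 (Z = (1/3)*(-6425) = -6425/3 ≈ -2141.7)
E = -89755/42 (E = -6425/3 - 1*(-65/14) = -6425/3 + 65/14 = -89755/42 ≈ -2137.0)
(E - 242) + 21*s = (-89755/42 - 242) + 21*(-53) = -99919/42 - 1113 = -146665/42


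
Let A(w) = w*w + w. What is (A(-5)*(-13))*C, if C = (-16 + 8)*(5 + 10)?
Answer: 31200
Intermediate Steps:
C = -120 (C = -8*15 = -120)
A(w) = w + w² (A(w) = w² + w = w + w²)
(A(-5)*(-13))*C = (-5*(1 - 5)*(-13))*(-120) = (-5*(-4)*(-13))*(-120) = (20*(-13))*(-120) = -260*(-120) = 31200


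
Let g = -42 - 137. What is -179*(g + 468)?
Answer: -51731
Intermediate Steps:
g = -179
-179*(g + 468) = -179*(-179 + 468) = -179*289 = -51731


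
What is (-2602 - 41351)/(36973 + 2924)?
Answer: -1127/1023 ≈ -1.1017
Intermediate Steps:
(-2602 - 41351)/(36973 + 2924) = -43953/39897 = -43953*1/39897 = -1127/1023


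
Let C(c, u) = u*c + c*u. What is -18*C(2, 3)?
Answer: -216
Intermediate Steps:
C(c, u) = 2*c*u (C(c, u) = c*u + c*u = 2*c*u)
-18*C(2, 3) = -36*2*3 = -18*12 = -216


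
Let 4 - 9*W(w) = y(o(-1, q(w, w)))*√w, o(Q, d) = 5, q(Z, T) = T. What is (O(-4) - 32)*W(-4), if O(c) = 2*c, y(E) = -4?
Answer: -160/9 - 320*I/9 ≈ -17.778 - 35.556*I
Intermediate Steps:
W(w) = 4/9 + 4*√w/9 (W(w) = 4/9 - (-4)*√w/9 = 4/9 + 4*√w/9)
(O(-4) - 32)*W(-4) = (2*(-4) - 32)*(4/9 + 4*√(-4)/9) = (-8 - 32)*(4/9 + 4*(2*I)/9) = -40*(4/9 + 8*I/9) = -160/9 - 320*I/9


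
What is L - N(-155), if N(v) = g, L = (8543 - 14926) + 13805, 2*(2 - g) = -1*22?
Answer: 7409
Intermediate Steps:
g = 13 (g = 2 - (-1)*22/2 = 2 - 1/2*(-22) = 2 + 11 = 13)
L = 7422 (L = -6383 + 13805 = 7422)
N(v) = 13
L - N(-155) = 7422 - 1*13 = 7422 - 13 = 7409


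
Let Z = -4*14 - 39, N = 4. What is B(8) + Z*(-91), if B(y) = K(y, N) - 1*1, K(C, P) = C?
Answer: 8652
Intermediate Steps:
B(y) = -1 + y (B(y) = y - 1*1 = y - 1 = -1 + y)
Z = -95 (Z = -56 - 39 = -95)
B(8) + Z*(-91) = (-1 + 8) - 95*(-91) = 7 + 8645 = 8652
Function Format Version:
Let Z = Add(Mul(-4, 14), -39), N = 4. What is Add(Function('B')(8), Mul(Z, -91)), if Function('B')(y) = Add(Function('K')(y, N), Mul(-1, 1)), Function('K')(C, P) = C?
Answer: 8652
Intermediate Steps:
Function('B')(y) = Add(-1, y) (Function('B')(y) = Add(y, Mul(-1, 1)) = Add(y, -1) = Add(-1, y))
Z = -95 (Z = Add(-56, -39) = -95)
Add(Function('B')(8), Mul(Z, -91)) = Add(Add(-1, 8), Mul(-95, -91)) = Add(7, 8645) = 8652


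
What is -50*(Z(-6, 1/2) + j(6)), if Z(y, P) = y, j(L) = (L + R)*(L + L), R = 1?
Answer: -3900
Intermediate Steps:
j(L) = 2*L*(1 + L) (j(L) = (L + 1)*(L + L) = (1 + L)*(2*L) = 2*L*(1 + L))
-50*(Z(-6, 1/2) + j(6)) = -50*(-6 + 2*6*(1 + 6)) = -50*(-6 + 2*6*7) = -50*(-6 + 84) = -50*78 = -3900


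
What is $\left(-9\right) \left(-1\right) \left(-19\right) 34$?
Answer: $-5814$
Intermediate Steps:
$\left(-9\right) \left(-1\right) \left(-19\right) 34 = 9 \left(-19\right) 34 = \left(-171\right) 34 = -5814$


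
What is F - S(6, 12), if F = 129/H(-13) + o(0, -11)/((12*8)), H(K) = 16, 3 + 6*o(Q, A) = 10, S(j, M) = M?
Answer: -2261/576 ≈ -3.9253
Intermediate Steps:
o(Q, A) = 7/6 (o(Q, A) = -1/2 + (1/6)*10 = -1/2 + 5/3 = 7/6)
F = 4651/576 (F = 129/16 + 7/(6*((12*8))) = 129*(1/16) + (7/6)/96 = 129/16 + (7/6)*(1/96) = 129/16 + 7/576 = 4651/576 ≈ 8.0746)
F - S(6, 12) = 4651/576 - 1*12 = 4651/576 - 12 = -2261/576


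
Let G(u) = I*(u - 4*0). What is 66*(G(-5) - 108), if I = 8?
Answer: -9768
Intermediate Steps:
G(u) = 8*u (G(u) = 8*(u - 4*0) = 8*(u + 0) = 8*u)
66*(G(-5) - 108) = 66*(8*(-5) - 108) = 66*(-40 - 108) = 66*(-148) = -9768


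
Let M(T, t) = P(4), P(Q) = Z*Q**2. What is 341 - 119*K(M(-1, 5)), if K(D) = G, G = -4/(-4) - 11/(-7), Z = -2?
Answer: 35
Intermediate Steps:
P(Q) = -2*Q**2
M(T, t) = -32 (M(T, t) = -2*4**2 = -2*16 = -32)
G = 18/7 (G = -4*(-1/4) - 11*(-1/7) = 1 + 11/7 = 18/7 ≈ 2.5714)
K(D) = 18/7
341 - 119*K(M(-1, 5)) = 341 - 119*18/7 = 341 - 306 = 35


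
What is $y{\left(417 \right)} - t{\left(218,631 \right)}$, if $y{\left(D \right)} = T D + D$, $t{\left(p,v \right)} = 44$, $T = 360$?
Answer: $150493$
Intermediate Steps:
$y{\left(D \right)} = 361 D$ ($y{\left(D \right)} = 360 D + D = 361 D$)
$y{\left(417 \right)} - t{\left(218,631 \right)} = 361 \cdot 417 - 44 = 150537 - 44 = 150493$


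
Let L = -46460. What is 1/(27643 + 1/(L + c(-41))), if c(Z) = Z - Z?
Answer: 46460/1284293779 ≈ 3.6176e-5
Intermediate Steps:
c(Z) = 0
1/(27643 + 1/(L + c(-41))) = 1/(27643 + 1/(-46460 + 0)) = 1/(27643 + 1/(-46460)) = 1/(27643 - 1/46460) = 1/(1284293779/46460) = 46460/1284293779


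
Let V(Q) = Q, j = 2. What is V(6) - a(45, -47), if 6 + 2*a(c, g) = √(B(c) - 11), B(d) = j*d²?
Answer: 9 - √4039/2 ≈ -22.777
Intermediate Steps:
B(d) = 2*d²
a(c, g) = -3 + √(-11 + 2*c²)/2 (a(c, g) = -3 + √(2*c² - 11)/2 = -3 + √(-11 + 2*c²)/2)
V(6) - a(45, -47) = 6 - (-3 + √(-11 + 2*45²)/2) = 6 - (-3 + √(-11 + 2*2025)/2) = 6 - (-3 + √(-11 + 4050)/2) = 6 - (-3 + √4039/2) = 6 + (3 - √4039/2) = 9 - √4039/2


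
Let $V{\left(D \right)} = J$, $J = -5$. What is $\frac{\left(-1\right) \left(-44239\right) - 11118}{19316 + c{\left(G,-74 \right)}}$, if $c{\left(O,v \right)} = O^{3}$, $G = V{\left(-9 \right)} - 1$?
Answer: $\frac{33121}{19100} \approx 1.7341$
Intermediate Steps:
$V{\left(D \right)} = -5$
$G = -6$ ($G = -5 - 1 = -6$)
$\frac{\left(-1\right) \left(-44239\right) - 11118}{19316 + c{\left(G,-74 \right)}} = \frac{\left(-1\right) \left(-44239\right) - 11118}{19316 + \left(-6\right)^{3}} = \frac{44239 - 11118}{19316 - 216} = \frac{33121}{19100}$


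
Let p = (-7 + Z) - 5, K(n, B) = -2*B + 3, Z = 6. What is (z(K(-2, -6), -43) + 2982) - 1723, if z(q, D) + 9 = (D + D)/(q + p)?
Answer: 11164/9 ≈ 1240.4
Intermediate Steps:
K(n, B) = 3 - 2*B
p = -6 (p = (-7 + 6) - 5 = -1 - 5 = -6)
z(q, D) = -9 + 2*D/(-6 + q) (z(q, D) = -9 + (D + D)/(q - 6) = -9 + (2*D)/(-6 + q) = -9 + 2*D/(-6 + q))
(z(K(-2, -6), -43) + 2982) - 1723 = ((54 - 9*(3 - 2*(-6)) + 2*(-43))/(-6 + (3 - 2*(-6))) + 2982) - 1723 = ((54 - 9*(3 + 12) - 86)/(-6 + (3 + 12)) + 2982) - 1723 = ((54 - 9*15 - 86)/(-6 + 15) + 2982) - 1723 = ((54 - 135 - 86)/9 + 2982) - 1723 = ((⅑)*(-167) + 2982) - 1723 = (-167/9 + 2982) - 1723 = 26671/9 - 1723 = 11164/9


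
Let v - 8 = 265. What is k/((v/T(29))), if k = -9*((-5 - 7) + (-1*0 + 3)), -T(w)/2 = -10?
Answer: 540/91 ≈ 5.9341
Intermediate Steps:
T(w) = 20 (T(w) = -2*(-10) = 20)
v = 273 (v = 8 + 265 = 273)
k = 81 (k = -9*(-12 + (0 + 3)) = -9*(-12 + 3) = -9*(-9) = 81)
k/((v/T(29))) = 81/((273/20)) = 81/((273*(1/20))) = 81/(273/20) = 81*(20/273) = 540/91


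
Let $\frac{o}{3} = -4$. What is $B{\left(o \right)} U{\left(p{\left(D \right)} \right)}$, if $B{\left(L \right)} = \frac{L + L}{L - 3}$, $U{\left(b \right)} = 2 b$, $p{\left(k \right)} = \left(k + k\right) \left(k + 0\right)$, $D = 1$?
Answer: $\frac{32}{5} \approx 6.4$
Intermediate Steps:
$o = -12$ ($o = 3 \left(-4\right) = -12$)
$p{\left(k \right)} = 2 k^{2}$ ($p{\left(k \right)} = 2 k k = 2 k^{2}$)
$B{\left(L \right)} = \frac{2 L}{-3 + L}$
$B{\left(o \right)} U{\left(p{\left(D \right)} \right)} = 2 \left(-12\right) \frac{1}{-3 - 12} \cdot 2 \cdot 2 \cdot 1^{2} = 2 \left(-12\right) \frac{1}{-15} \cdot 2 \cdot 2 \cdot 1 = 2 \left(-12\right) \left(- \frac{1}{15}\right) 2 \cdot 2 = \frac{8}{5} \cdot 4 = \frac{32}{5}$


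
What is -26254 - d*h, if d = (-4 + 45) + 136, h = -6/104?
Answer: -1364677/52 ≈ -26244.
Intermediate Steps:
h = -3/52 (h = -6*1/104 = -3/52 ≈ -0.057692)
d = 177 (d = 41 + 136 = 177)
-26254 - d*h = -26254 - 177*(-3)/52 = -26254 - 1*(-531/52) = -26254 + 531/52 = -1364677/52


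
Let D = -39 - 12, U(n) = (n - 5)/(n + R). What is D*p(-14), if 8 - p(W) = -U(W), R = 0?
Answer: -6681/14 ≈ -477.21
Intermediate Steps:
U(n) = (-5 + n)/n (U(n) = (n - 5)/(n + 0) = (-5 + n)/n)
p(W) = 8 + (-5 + W)/W (p(W) = 8 - (-1)*(-5 + W)/W = 8 + (-5 + W)/W)
D = -51
D*p(-14) = -51*(9 - 5/(-14)) = -51*(9 - 5*(-1/14)) = -51*(9 + 5/14) = -51*131/14 = -6681/14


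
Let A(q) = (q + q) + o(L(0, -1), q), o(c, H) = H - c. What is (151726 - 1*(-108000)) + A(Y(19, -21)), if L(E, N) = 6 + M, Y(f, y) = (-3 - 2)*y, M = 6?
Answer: 260029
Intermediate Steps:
Y(f, y) = -5*y
L(E, N) = 12 (L(E, N) = 6 + 6 = 12)
A(q) = -12 + 3*q (A(q) = (q + q) + (q - 1*12) = 2*q + (q - 12) = 2*q + (-12 + q) = -12 + 3*q)
(151726 - 1*(-108000)) + A(Y(19, -21)) = (151726 - 1*(-108000)) + (-12 + 3*(-5*(-21))) = (151726 + 108000) + (-12 + 3*105) = 259726 + (-12 + 315) = 259726 + 303 = 260029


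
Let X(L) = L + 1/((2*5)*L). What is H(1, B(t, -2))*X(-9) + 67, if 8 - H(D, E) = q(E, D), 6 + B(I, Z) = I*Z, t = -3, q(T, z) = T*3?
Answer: -229/45 ≈ -5.0889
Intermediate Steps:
q(T, z) = 3*T
B(I, Z) = -6 + I*Z
H(D, E) = 8 - 3*E
X(L) = L + 1/(10*L)
H(1, B(t, -2))*X(-9) + 67 = (8 - 3*(-6 - 3*(-2)))*(-9 + (⅒)/(-9)) + 67 = (8 - 3*(-6 + 6))*(-9 + (⅒)*(-⅑)) + 67 = (8 - 3*0)*(-9 - 1/90) + 67 = (8 + 0)*(-811/90) + 67 = 8*(-811/90) + 67 = -3244/45 + 67 = -229/45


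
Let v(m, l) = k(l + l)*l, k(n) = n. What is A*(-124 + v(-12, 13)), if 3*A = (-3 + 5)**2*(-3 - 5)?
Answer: -6848/3 ≈ -2282.7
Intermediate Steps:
A = -32/3 (A = ((-3 + 5)**2*(-3 - 5))/3 = (2**2*(-8))/3 = (4*(-8))/3 = (1/3)*(-32) = -32/3 ≈ -10.667)
v(m, l) = 2*l**2 (v(m, l) = (l + l)*l = (2*l)*l = 2*l**2)
A*(-124 + v(-12, 13)) = -32*(-124 + 2*13**2)/3 = -32*(-124 + 2*169)/3 = -32*(-124 + 338)/3 = -32/3*214 = -6848/3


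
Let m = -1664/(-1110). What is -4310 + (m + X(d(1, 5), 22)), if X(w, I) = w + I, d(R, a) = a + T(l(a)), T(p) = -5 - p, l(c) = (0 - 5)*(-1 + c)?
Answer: -2367908/555 ≈ -4266.5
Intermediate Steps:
m = 832/555 (m = -1664*(-1/1110) = 832/555 ≈ 1.4991)
l(c) = 5 - 5*c (l(c) = -5*(-1 + c) = 5 - 5*c)
d(R, a) = -10 + 6*a (d(R, a) = a + (-5 - (5 - 5*a)) = a + (-5 + (-5 + 5*a)) = a + (-10 + 5*a) = -10 + 6*a)
X(w, I) = I + w
-4310 + (m + X(d(1, 5), 22)) = -4310 + (832/555 + (22 + (-10 + 6*5))) = -4310 + (832/555 + (22 + (-10 + 30))) = -4310 + (832/555 + (22 + 20)) = -4310 + (832/555 + 42) = -4310 + 24142/555 = -2367908/555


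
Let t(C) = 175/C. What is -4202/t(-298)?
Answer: 1252196/175 ≈ 7155.4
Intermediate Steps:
-4202/t(-298) = -4202/(175/(-298)) = -4202/(175*(-1/298)) = -4202/(-175/298) = -4202*(-298/175) = 1252196/175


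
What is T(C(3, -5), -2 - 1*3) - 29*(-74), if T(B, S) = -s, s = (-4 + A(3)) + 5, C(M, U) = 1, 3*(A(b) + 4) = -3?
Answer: 2150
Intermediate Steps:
A(b) = -5 (A(b) = -4 + (⅓)*(-3) = -4 - 1 = -5)
s = -4 (s = (-4 - 5) + 5 = -9 + 5 = -4)
T(B, S) = 4 (T(B, S) = -1*(-4) = 4)
T(C(3, -5), -2 - 1*3) - 29*(-74) = 4 - 29*(-74) = 4 + 2146 = 2150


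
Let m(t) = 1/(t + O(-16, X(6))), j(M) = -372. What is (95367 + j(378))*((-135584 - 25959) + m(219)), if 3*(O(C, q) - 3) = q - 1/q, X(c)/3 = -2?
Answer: -60784622115975/3961 ≈ -1.5346e+10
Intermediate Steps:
X(c) = -6 (X(c) = 3*(-2) = -6)
O(C, q) = 3 - 1/(3*q) + q/3 (O(C, q) = 3 + (q - 1/q)/3 = 3 + (-1/(3*q) + q/3) = 3 - 1/(3*q) + q/3)
m(t) = 1/(19/18 + t) (m(t) = 1/(t + (1/3)*(-1 - 6*(9 - 6))/(-6)) = 1/(t + (1/3)*(-1/6)*(-1 - 6*3)) = 1/(t + (1/3)*(-1/6)*(-1 - 18)) = 1/(t + (1/3)*(-1/6)*(-19)) = 1/(t + 19/18) = 1/(19/18 + t))
(95367 + j(378))*((-135584 - 25959) + m(219)) = (95367 - 372)*((-135584 - 25959) + 18/(19 + 18*219)) = 94995*(-161543 + 18/(19 + 3942)) = 94995*(-161543 + 18/3961) = 94995*(-639871805/3961) = -60784622115975/3961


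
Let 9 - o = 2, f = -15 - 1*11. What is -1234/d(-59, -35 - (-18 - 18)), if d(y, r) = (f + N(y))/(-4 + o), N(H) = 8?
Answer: 617/3 ≈ 205.67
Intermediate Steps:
f = -26 (f = -15 - 11 = -26)
o = 7 (o = 9 - 1*2 = 9 - 2 = 7)
d(y, r) = -6 (d(y, r) = (-26 + 8)/(-4 + 7) = -18/3 = -18*1/3 = -6)
-1234/d(-59, -35 - (-18 - 18)) = -1234/(-6) = -1234*(-1/6) = 617/3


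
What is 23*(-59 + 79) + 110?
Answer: 570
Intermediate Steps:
23*(-59 + 79) + 110 = 23*20 + 110 = 460 + 110 = 570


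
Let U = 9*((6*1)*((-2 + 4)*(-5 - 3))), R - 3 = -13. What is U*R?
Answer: 8640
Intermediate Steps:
R = -10 (R = 3 - 13 = -10)
U = -864 (U = 9*(6*(2*(-8))) = 9*(6*(-16)) = 9*(-96) = -864)
U*R = -864*(-10) = 8640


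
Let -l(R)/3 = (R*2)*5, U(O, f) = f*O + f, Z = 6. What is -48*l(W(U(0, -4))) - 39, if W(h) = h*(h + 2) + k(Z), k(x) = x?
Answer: 20121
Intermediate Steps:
U(O, f) = f + O*f (U(O, f) = O*f + f = f + O*f)
W(h) = 6 + h*(2 + h) (W(h) = h*(h + 2) + 6 = h*(2 + h) + 6 = 6 + h*(2 + h))
l(R) = -30*R (l(R) = -3*R*2*5 = -3*2*R*5 = -30*R)
-48*l(W(U(0, -4))) - 39 = -(-1440)*(6 + (-4*(1 + 0))**2 + 2*(-4*(1 + 0))) - 39 = -(-1440)*(6 + (-4*1)**2 + 2*(-4*1)) - 39 = -(-1440)*(6 + (-4)**2 + 2*(-4)) - 39 = -(-1440)*(6 + 16 - 8) - 39 = -(-1440)*14 - 39 = -48*(-420) - 39 = 20160 - 39 = 20121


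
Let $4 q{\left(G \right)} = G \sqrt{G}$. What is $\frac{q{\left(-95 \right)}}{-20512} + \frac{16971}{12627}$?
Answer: $\frac{5657}{4209} + \frac{95 i \sqrt{95}}{82048} \approx 1.344 + 0.011285 i$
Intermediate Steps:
$q{\left(G \right)} = \frac{G^{\frac{3}{2}}}{4}$ ($q{\left(G \right)} = \frac{G \sqrt{G}}{4} = \frac{G^{\frac{3}{2}}}{4}$)
$\frac{q{\left(-95 \right)}}{-20512} + \frac{16971}{12627} = \frac{\frac{1}{4} \left(-95\right)^{\frac{3}{2}}}{-20512} + \frac{16971}{12627} = \frac{\left(-95\right) i \sqrt{95}}{4} \left(- \frac{1}{20512}\right) + 16971 \cdot \frac{1}{12627} = - \frac{95 i \sqrt{95}}{4} \left(- \frac{1}{20512}\right) + \frac{5657}{4209} = \frac{95 i \sqrt{95}}{82048} + \frac{5657}{4209} = \frac{5657}{4209} + \frac{95 i \sqrt{95}}{82048}$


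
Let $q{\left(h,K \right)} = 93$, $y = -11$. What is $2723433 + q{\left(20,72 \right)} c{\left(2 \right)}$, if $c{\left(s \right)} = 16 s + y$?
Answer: $2725386$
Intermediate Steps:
$c{\left(s \right)} = -11 + 16 s$ ($c{\left(s \right)} = 16 s - 11 = -11 + 16 s$)
$2723433 + q{\left(20,72 \right)} c{\left(2 \right)} = 2723433 + 93 \left(-11 + 16 \cdot 2\right) = 2723433 + 93 \left(-11 + 32\right) = 2723433 + 93 \cdot 21 = 2723433 + 1953 = 2725386$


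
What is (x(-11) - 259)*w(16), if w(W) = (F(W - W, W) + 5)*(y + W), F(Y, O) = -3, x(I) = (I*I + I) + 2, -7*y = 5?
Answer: -4494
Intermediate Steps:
y = -5/7 (y = -⅐*5 = -5/7 ≈ -0.71429)
x(I) = 2 + I + I² (x(I) = (I² + I) + 2 = (I + I²) + 2 = 2 + I + I²)
w(W) = -10/7 + 2*W (w(W) = (-3 + 5)*(-5/7 + W) = 2*(-5/7 + W) = -10/7 + 2*W)
(x(-11) - 259)*w(16) = ((2 - 11 + (-11)²) - 259)*(-10/7 + 2*16) = ((2 - 11 + 121) - 259)*(-10/7 + 32) = (112 - 259)*(214/7) = -147*214/7 = -4494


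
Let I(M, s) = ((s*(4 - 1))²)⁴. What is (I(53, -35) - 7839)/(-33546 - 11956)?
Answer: -7387277218941393/22751 ≈ -3.2470e+11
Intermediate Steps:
I(M, s) = 6561*s⁸ (I(M, s) = ((s*3)²)⁴ = ((3*s)²)⁴ = (9*s²)⁴ = 6561*s⁸)
(I(53, -35) - 7839)/(-33546 - 11956) = (6561*(-35)⁸ - 7839)/(-33546 - 11956) = (6561*2251875390625 - 7839)/(-45502) = (14774554437890625 - 7839)*(-1/45502) = 14774554437882786*(-1/45502) = -7387277218941393/22751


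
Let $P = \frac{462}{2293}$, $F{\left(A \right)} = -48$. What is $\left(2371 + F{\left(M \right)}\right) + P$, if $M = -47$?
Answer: $\frac{5327101}{2293} \approx 2323.2$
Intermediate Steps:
$P = \frac{462}{2293}$ ($P = 462 \cdot \frac{1}{2293} = \frac{462}{2293} \approx 0.20148$)
$\left(2371 + F{\left(M \right)}\right) + P = \left(2371 - 48\right) + \frac{462}{2293} = 2323 + \frac{462}{2293} = \frac{5327101}{2293}$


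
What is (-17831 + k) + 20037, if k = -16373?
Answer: -14167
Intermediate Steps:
(-17831 + k) + 20037 = (-17831 - 16373) + 20037 = -34204 + 20037 = -14167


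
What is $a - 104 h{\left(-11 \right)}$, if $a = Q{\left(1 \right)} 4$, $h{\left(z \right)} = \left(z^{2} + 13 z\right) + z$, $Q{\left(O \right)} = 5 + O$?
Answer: $3456$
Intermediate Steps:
$h{\left(z \right)} = z^{2} + 14 z$
$a = 24$ ($a = \left(5 + 1\right) 4 = 6 \cdot 4 = 24$)
$a - 104 h{\left(-11 \right)} = 24 - 104 \left(- 11 \left(14 - 11\right)\right) = 24 - 104 \left(\left(-11\right) 3\right) = 24 - -3432 = 24 + 3432 = 3456$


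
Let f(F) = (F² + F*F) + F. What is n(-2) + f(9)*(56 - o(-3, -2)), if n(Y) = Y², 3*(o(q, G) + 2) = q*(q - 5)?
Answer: 8554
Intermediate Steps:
o(q, G) = -2 + q*(-5 + q)/3 (o(q, G) = -2 + (q*(q - 5))/3 = -2 + (q*(-5 + q))/3 = -2 + q*(-5 + q)/3)
f(F) = F + 2*F² (f(F) = (F² + F²) + F = 2*F² + F = F + 2*F²)
n(-2) + f(9)*(56 - o(-3, -2)) = (-2)² + (9*(1 + 2*9))*(56 - (-2 - 5/3*(-3) + (⅓)*(-3)²)) = 4 + (9*(1 + 18))*(56 - (-2 + 5 + (⅓)*9)) = 4 + (9*19)*(56 - (-2 + 5 + 3)) = 4 + 171*(56 - 1*6) = 4 + 171*(56 - 6) = 4 + 171*50 = 4 + 8550 = 8554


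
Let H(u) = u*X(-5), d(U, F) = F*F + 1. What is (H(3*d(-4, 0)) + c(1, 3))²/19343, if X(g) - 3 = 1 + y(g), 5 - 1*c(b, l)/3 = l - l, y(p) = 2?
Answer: 1089/19343 ≈ 0.056299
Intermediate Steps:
d(U, F) = 1 + F² (d(U, F) = F² + 1 = 1 + F²)
c(b, l) = 15 (c(b, l) = 15 - 3*(l - l) = 15 - 3*0 = 15 + 0 = 15)
X(g) = 6 (X(g) = 3 + (1 + 2) = 3 + 3 = 6)
H(u) = 6*u (H(u) = u*6 = 6*u)
(H(3*d(-4, 0)) + c(1, 3))²/19343 = (6*(3*(1 + 0²)) + 15)²/19343 = (6*(3*(1 + 0)) + 15)²*(1/19343) = (6*(3*1) + 15)²*(1/19343) = (6*3 + 15)²*(1/19343) = (18 + 15)²*(1/19343) = 33²*(1/19343) = 1089*(1/19343) = 1089/19343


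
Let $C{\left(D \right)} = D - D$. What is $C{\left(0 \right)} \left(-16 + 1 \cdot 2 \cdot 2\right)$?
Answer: $0$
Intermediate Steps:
$C{\left(D \right)} = 0$
$C{\left(0 \right)} \left(-16 + 1 \cdot 2 \cdot 2\right) = 0 \left(-16 + 1 \cdot 2 \cdot 2\right) = 0 \left(-16 + 2 \cdot 2\right) = 0 \left(-16 + 4\right) = 0 \left(-12\right) = 0$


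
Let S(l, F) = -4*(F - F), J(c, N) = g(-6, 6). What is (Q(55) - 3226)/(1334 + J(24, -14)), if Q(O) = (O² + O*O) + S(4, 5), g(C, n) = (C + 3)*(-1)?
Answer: 2824/1337 ≈ 2.1122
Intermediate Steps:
g(C, n) = -3 - C (g(C, n) = (3 + C)*(-1) = -3 - C)
J(c, N) = 3 (J(c, N) = -3 - 1*(-6) = -3 + 6 = 3)
S(l, F) = 0 (S(l, F) = -4*0 = 0)
Q(O) = 2*O² (Q(O) = (O² + O*O) + 0 = (O² + O²) + 0 = 2*O² + 0 = 2*O²)
(Q(55) - 3226)/(1334 + J(24, -14)) = (2*55² - 3226)/(1334 + 3) = (2*3025 - 3226)/1337 = (6050 - 3226)*(1/1337) = 2824*(1/1337) = 2824/1337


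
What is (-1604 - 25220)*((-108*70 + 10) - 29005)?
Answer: 980551320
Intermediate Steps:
(-1604 - 25220)*((-108*70 + 10) - 29005) = -26824*((-7560 + 10) - 29005) = -26824*(-7550 - 29005) = -26824*(-36555) = 980551320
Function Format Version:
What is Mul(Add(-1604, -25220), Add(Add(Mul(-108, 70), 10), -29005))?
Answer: 980551320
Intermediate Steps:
Mul(Add(-1604, -25220), Add(Add(Mul(-108, 70), 10), -29005)) = Mul(-26824, Add(Add(-7560, 10), -29005)) = Mul(-26824, Add(-7550, -29005)) = Mul(-26824, -36555) = 980551320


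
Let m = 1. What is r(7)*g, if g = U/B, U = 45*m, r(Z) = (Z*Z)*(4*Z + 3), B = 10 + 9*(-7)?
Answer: -68355/53 ≈ -1289.7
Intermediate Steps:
B = -53 (B = 10 - 63 = -53)
r(Z) = Z**2*(3 + 4*Z)
U = 45 (U = 45*1 = 45)
g = -45/53 (g = 45/(-53) = 45*(-1/53) = -45/53 ≈ -0.84906)
r(7)*g = (7**2*(3 + 4*7))*(-45/53) = (49*(3 + 28))*(-45/53) = (49*31)*(-45/53) = 1519*(-45/53) = -68355/53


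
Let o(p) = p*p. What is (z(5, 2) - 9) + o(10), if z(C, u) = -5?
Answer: 86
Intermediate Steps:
o(p) = p**2
(z(5, 2) - 9) + o(10) = (-5 - 9) + 10**2 = -14 + 100 = 86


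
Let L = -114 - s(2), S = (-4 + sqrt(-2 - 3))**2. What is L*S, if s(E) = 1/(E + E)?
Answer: -5027/4 + 914*I*sqrt(5) ≈ -1256.8 + 2043.8*I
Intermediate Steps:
s(E) = 1/(2*E)
S = (-4 + I*sqrt(5))**2 (S = (-4 + sqrt(-5))**2 = (-4 + I*sqrt(5))**2 ≈ 11.0 - 17.889*I)
L = -457/4 (L = -114 - 1/(2*2) = -114 - 1*1/4 = -114 - 1/4 = -457/4 ≈ -114.25)
L*S = -457*(4 - I*sqrt(5))**2/4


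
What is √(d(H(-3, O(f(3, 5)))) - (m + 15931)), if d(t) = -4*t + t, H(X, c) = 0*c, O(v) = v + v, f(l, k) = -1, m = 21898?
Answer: I*√37829 ≈ 194.5*I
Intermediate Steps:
O(v) = 2*v
H(X, c) = 0
d(t) = -3*t
√(d(H(-3, O(f(3, 5)))) - (m + 15931)) = √(-3*0 - (21898 + 15931)) = √(0 - 1*37829) = √(0 - 37829) = √(-37829) = I*√37829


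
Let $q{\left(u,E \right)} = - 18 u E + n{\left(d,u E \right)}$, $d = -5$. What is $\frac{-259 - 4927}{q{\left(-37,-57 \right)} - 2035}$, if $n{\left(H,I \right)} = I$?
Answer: $\frac{2593}{18944} \approx 0.13688$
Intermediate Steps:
$q{\left(u,E \right)} = - 17 E u$ ($q{\left(u,E \right)} = - 18 u E + u E = - 18 E u + E u = - 17 E u$)
$\frac{-259 - 4927}{q{\left(-37,-57 \right)} - 2035} = \frac{-259 - 4927}{\left(-17\right) \left(-57\right) \left(-37\right) - 2035} = - \frac{5186}{-35853 - 2035} = - \frac{5186}{-37888} = \left(-5186\right) \left(- \frac{1}{37888}\right) = \frac{2593}{18944}$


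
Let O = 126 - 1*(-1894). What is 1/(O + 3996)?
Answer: 1/6016 ≈ 0.00016622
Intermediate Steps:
O = 2020 (O = 126 + 1894 = 2020)
1/(O + 3996) = 1/(2020 + 3996) = 1/6016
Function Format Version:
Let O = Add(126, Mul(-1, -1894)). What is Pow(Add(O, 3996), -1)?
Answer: Rational(1, 6016) ≈ 0.00016622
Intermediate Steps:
O = 2020 (O = Add(126, 1894) = 2020)
Pow(Add(O, 3996), -1) = Pow(Add(2020, 3996), -1) = Pow(6016, -1) = Rational(1, 6016)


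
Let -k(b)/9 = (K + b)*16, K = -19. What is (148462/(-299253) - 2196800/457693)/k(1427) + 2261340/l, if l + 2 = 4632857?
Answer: 2093368957139906346755/4288499691651389795328 ≈ 0.48814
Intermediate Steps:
k(b) = 2736 - 144*b (k(b) = -9*(-19 + b)*16 = -9*(-304 + 16*b) = 2736 - 144*b)
l = 4632855 (l = -2 + 4632857 = 4632855)
(148462/(-299253) - 2196800/457693)/k(1427) + 2261340/l = (148462/(-299253) - 2196800/457693)/(2736 - 144*1427) + 2261340/4632855 = (148462*(-1/299253) - 2196800*1/457693)/(2736 - 205488) + 2261340*(1/4632855) = (-148462/299253 - 2196800/457693)/(-202752) + 150756/308857 = -725349008566/136966003329*(-1/202752) + 150756/308857 = 362674504283/13885065553480704 + 150756/308857 = 2093368957139906346755/4288499691651389795328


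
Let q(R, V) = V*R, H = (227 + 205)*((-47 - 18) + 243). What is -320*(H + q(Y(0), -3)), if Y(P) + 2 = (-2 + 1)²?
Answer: -24607680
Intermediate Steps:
Y(P) = -1 (Y(P) = -2 + (-2 + 1)² = -2 + (-1)² = -2 + 1 = -1)
H = 76896 (H = 432*(-65 + 243) = 432*178 = 76896)
q(R, V) = R*V
-320*(H + q(Y(0), -3)) = -320*(76896 - 1*(-3)) = -320*(76896 + 3) = -320*76899 = -24607680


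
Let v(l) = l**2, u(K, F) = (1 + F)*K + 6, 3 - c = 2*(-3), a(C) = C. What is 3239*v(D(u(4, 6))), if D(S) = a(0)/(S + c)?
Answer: 0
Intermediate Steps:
c = 9 (c = 3 - 2*(-3) = 3 - 1*(-6) = 3 + 6 = 9)
u(K, F) = 6 + K*(1 + F) (u(K, F) = K*(1 + F) + 6 = 6 + K*(1 + F))
D(S) = 0 (D(S) = 0/(S + 9) = 0/(9 + S) = 0)
3239*v(D(u(4, 6))) = 3239*0**2 = 3239*0 = 0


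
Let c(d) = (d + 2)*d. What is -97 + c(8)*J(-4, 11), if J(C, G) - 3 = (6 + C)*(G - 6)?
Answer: 943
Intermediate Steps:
c(d) = d*(2 + d) (c(d) = (2 + d)*d = d*(2 + d))
J(C, G) = 3 + (-6 + G)*(6 + C) (J(C, G) = 3 + (6 + C)*(G - 6) = 3 + (6 + C)*(-6 + G) = 3 + (-6 + G)*(6 + C))
-97 + c(8)*J(-4, 11) = -97 + (8*(2 + 8))*(-33 - 6*(-4) + 6*11 - 4*11) = -97 + (8*10)*(-33 + 24 + 66 - 44) = -97 + 80*13 = -97 + 1040 = 943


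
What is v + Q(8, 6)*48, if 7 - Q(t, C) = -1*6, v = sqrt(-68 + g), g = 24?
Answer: 624 + 2*I*sqrt(11) ≈ 624.0 + 6.6332*I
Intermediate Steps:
v = 2*I*sqrt(11) (v = sqrt(-68 + 24) = sqrt(-44) = 2*I*sqrt(11) ≈ 6.6332*I)
Q(t, C) = 13 (Q(t, C) = 7 - (-1)*6 = 7 - 1*(-6) = 7 + 6 = 13)
v + Q(8, 6)*48 = 2*I*sqrt(11) + 13*48 = 2*I*sqrt(11) + 624 = 624 + 2*I*sqrt(11)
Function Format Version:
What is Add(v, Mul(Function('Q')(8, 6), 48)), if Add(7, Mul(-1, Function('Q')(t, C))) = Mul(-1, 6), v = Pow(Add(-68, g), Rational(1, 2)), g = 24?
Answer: Add(624, Mul(2, I, Pow(11, Rational(1, 2)))) ≈ Add(624.00, Mul(6.6332, I))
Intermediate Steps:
v = Mul(2, I, Pow(11, Rational(1, 2))) (v = Pow(Add(-68, 24), Rational(1, 2)) = Pow(-44, Rational(1, 2)) = Mul(2, I, Pow(11, Rational(1, 2))) ≈ Mul(6.6332, I))
Function('Q')(t, C) = 13 (Function('Q')(t, C) = Add(7, Mul(-1, Mul(-1, 6))) = Add(7, Mul(-1, -6)) = Add(7, 6) = 13)
Add(v, Mul(Function('Q')(8, 6), 48)) = Add(Mul(2, I, Pow(11, Rational(1, 2))), Mul(13, 48)) = Add(Mul(2, I, Pow(11, Rational(1, 2))), 624) = Add(624, Mul(2, I, Pow(11, Rational(1, 2))))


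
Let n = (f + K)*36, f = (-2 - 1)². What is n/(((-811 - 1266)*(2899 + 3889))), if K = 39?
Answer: -432/3524669 ≈ -0.00012256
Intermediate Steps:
f = 9 (f = (-3)² = 9)
n = 1728 (n = (9 + 39)*36 = 48*36 = 1728)
n/(((-811 - 1266)*(2899 + 3889))) = 1728/(((-811 - 1266)*(2899 + 3889))) = 1728/((-2077*6788)) = 1728/(-14098676) = 1728*(-1/14098676) = -432/3524669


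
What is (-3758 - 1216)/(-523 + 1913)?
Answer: -2487/695 ≈ -3.5784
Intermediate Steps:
(-3758 - 1216)/(-523 + 1913) = -4974/1390 = -4974*1/1390 = -2487/695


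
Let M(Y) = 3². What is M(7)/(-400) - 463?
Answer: -185209/400 ≈ -463.02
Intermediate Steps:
M(Y) = 9
M(7)/(-400) - 463 = 9/(-400) - 463 = -1/400*9 - 463 = -9/400 - 463 = -185209/400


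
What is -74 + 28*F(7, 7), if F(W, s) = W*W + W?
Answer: 1494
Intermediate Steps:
F(W, s) = W + W² (F(W, s) = W² + W = W + W²)
-74 + 28*F(7, 7) = -74 + 28*(7*(1 + 7)) = -74 + 28*(7*8) = -74 + 28*56 = -74 + 1568 = 1494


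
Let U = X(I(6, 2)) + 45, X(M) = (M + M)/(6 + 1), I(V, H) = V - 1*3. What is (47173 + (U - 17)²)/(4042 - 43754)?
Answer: -2352281/1945888 ≈ -1.2088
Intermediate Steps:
I(V, H) = -3 + V (I(V, H) = V - 3 = -3 + V)
X(M) = 2*M/7 (X(M) = (2*M)/7 = (2*M)*(⅐) = 2*M/7)
U = 321/7 (U = 2*(-3 + 6)/7 + 45 = (2/7)*3 + 45 = 6/7 + 45 = 321/7 ≈ 45.857)
(47173 + (U - 17)²)/(4042 - 43754) = (47173 + (321/7 - 17)²)/(4042 - 43754) = (47173 + (202/7)²)/(-39712) = (47173 + 40804/49)*(-1/39712) = (2352281/49)*(-1/39712) = -2352281/1945888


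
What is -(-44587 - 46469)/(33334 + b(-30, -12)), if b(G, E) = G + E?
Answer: 3252/1189 ≈ 2.7351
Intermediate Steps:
b(G, E) = E + G
-(-44587 - 46469)/(33334 + b(-30, -12)) = -(-44587 - 46469)/(33334 + (-12 - 30)) = -(-91056)/(33334 - 42) = -(-91056)/33292 = -1*(-3252/1189) = 3252/1189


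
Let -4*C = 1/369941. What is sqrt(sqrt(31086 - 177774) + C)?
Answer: sqrt(-2189 + 51827254336*I*sqrt(573))/56914 ≈ 13.838 + 13.838*I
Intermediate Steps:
C = -1/1479764 (C = -1/4/369941 = -1/4*1/369941 = -1/1479764 ≈ -6.7578e-7)
sqrt(sqrt(31086 - 177774) + C) = sqrt(sqrt(31086 - 177774) - 1/1479764) = sqrt(sqrt(-146688) - 1/1479764) = sqrt(16*I*sqrt(573) - 1/1479764) = sqrt(-1/1479764 + 16*I*sqrt(573))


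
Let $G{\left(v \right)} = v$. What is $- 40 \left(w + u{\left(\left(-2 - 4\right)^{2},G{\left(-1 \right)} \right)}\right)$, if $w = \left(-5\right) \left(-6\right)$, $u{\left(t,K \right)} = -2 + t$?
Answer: $-2560$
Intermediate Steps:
$w = 30$
$- 40 \left(w + u{\left(\left(-2 - 4\right)^{2},G{\left(-1 \right)} \right)}\right) = - 40 \left(30 - \left(2 - \left(-2 - 4\right)^{2}\right)\right) = - 40 \left(30 - \left(2 - \left(-6\right)^{2}\right)\right) = - 40 \left(30 + \left(-2 + 36\right)\right) = - 40 \left(30 + 34\right) = \left(-40\right) 64 = -2560$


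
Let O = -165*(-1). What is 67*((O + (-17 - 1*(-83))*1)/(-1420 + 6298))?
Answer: 5159/1626 ≈ 3.1728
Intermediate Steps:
O = 165
67*((O + (-17 - 1*(-83))*1)/(-1420 + 6298)) = 67*((165 + (-17 - 1*(-83))*1)/(-1420 + 6298)) = 67*((165 + (-17 + 83)*1)/4878) = 67*((165 + 66*1)*(1/4878)) = 67*((165 + 66)*(1/4878)) = 67*(231*(1/4878)) = 67*(77/1626) = 5159/1626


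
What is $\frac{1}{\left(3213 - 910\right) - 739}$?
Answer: $\frac{1}{1564} \approx 0.00063939$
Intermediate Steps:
$\frac{1}{\left(3213 - 910\right) - 739} = \frac{1}{2303 - 739} = \frac{1}{1564}$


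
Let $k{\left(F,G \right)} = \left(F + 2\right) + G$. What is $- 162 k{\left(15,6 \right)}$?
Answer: $-3726$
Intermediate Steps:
$k{\left(F,G \right)} = 2 + F + G$ ($k{\left(F,G \right)} = \left(2 + F\right) + G = 2 + F + G$)
$- 162 k{\left(15,6 \right)} = - 162 \left(2 + 15 + 6\right) = \left(-162\right) 23 = -3726$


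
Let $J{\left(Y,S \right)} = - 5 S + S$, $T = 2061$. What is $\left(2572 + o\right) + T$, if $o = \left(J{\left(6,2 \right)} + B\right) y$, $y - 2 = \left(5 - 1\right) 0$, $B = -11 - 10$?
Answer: $4575$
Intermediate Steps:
$B = -21$ ($B = -11 - 10 = -21$)
$J{\left(Y,S \right)} = - 4 S$
$y = 2$ ($y = 2 + \left(5 - 1\right) 0 = 2 + 4 \cdot 0 = 2 + 0 = 2$)
$o = -58$ ($o = \left(\left(-4\right) 2 - 21\right) 2 = \left(-8 - 21\right) 2 = \left(-29\right) 2 = -58$)
$\left(2572 + o\right) + T = \left(2572 - 58\right) + 2061 = 2514 + 2061 = 4575$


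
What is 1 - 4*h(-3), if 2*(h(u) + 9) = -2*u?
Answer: 25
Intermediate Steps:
h(u) = -9 - u (h(u) = -9 + (-2*u)/2 = -9 - u)
1 - 4*h(-3) = 1 - 4*(-9 - 1*(-3)) = 1 - 4*(-9 + 3) = 1 - 4*(-6) = 1 + 24 = 25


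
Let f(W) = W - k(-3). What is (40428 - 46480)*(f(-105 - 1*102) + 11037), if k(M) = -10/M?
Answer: -196568960/3 ≈ -6.5523e+7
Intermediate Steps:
f(W) = -10/3 + W (f(W) = W - (-10)/(-3) = W - (-10)*(-1)/3 = W - 1*10/3 = W - 10/3 = -10/3 + W)
(40428 - 46480)*(f(-105 - 1*102) + 11037) = (40428 - 46480)*((-10/3 + (-105 - 1*102)) + 11037) = -6052*((-10/3 + (-105 - 102)) + 11037) = -6052*((-10/3 - 207) + 11037) = -6052*(-631/3 + 11037) = -6052*32480/3 = -196568960/3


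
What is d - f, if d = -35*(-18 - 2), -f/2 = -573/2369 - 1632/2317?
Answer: 3831893402/5488973 ≈ 698.11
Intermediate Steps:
f = 10387698/5488973 (f = -2*(-573/2369 - 1632/2317) = -2*(-5193849/5488973) = 10387698/5488973 ≈ 1.8925)
d = 700 (d = -35*(-20) = 700)
d - f = 700 - 1*10387698/5488973 = 700 - 10387698/5488973 = 3831893402/5488973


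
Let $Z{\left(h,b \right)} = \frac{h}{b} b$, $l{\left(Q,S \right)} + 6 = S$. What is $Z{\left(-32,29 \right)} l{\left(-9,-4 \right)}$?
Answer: $320$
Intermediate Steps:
$l{\left(Q,S \right)} = -6 + S$
$Z{\left(h,b \right)} = h$
$Z{\left(-32,29 \right)} l{\left(-9,-4 \right)} = - 32 \left(-6 - 4\right) = \left(-32\right) \left(-10\right) = 320$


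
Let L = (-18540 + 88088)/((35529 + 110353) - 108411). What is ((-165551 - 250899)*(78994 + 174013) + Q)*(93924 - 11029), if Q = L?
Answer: -327279665606825525290/37471 ≈ -8.7342e+15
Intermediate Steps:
L = 69548/37471 (L = 69548/(145882 - 108411) = 69548/37471 ≈ 1.8560)
Q = 69548/37471 ≈ 1.8560
((-165551 - 250899)*(78994 + 174013) + Q)*(93924 - 11029) = ((-165551 - 250899)*(78994 + 174013) + 69548/37471)*(93924 - 11029) = (-416450*253007 + 69548/37471)*82895 = (-105364765150 + 69548/37471)*82895 = -3948123114866102/37471*82895 = -327279665606825525290/37471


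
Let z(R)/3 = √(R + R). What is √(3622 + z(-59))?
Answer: √(3622 + 3*I*√118) ≈ 60.184 + 0.2707*I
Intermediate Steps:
z(R) = 3*√2*√R (z(R) = 3*√(R + R) = 3*√(2*R) = 3*(√2*√R) = 3*√2*√R)
√(3622 + z(-59)) = √(3622 + 3*√2*√(-59)) = √(3622 + 3*√2*(I*√59)) = √(3622 + 3*I*√118)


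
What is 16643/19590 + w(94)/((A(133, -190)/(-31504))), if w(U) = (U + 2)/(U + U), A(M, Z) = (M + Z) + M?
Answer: -3688117961/17493870 ≈ -210.82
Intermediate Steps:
A(M, Z) = Z + 2*M
w(U) = (2 + U)/(2*U) (w(U) = (2 + U)/((2*U)) = (2 + U)*(1/(2*U)) = (2 + U)/(2*U))
16643/19590 + w(94)/((A(133, -190)/(-31504))) = 16643/19590 + ((½)*(2 + 94)/94)/(((-190 + 2*133)/(-31504))) = 16643*(1/19590) + ((½)*(1/94)*96)/(((-190 + 266)*(-1/31504))) = 16643/19590 + 24/(47*((76*(-1/31504)))) = 16643/19590 + 24/(47*(-19/7876)) = 16643/19590 + (24/47)*(-7876/19) = 16643/19590 - 189024/893 = -3688117961/17493870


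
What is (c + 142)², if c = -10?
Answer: 17424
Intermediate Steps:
(c + 142)² = (-10 + 142)² = 132² = 17424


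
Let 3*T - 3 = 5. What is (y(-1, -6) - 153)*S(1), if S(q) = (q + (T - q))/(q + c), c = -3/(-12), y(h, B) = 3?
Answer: -320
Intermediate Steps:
T = 8/3 (T = 1 + (⅓)*5 = 1 + 5/3 = 8/3 ≈ 2.6667)
c = ¼ (c = -3*(-1/12) = ¼ ≈ 0.25000)
S(q) = 8/(3*(¼ + q)) (S(q) = (q + (8/3 - q))/(q + ¼) = 8/(3*(¼ + q)))
(y(-1, -6) - 153)*S(1) = (3 - 153)*(32/(3*(1 + 4*1))) = -1600/(1 + 4) = -1600/5 = -150*32/15 = -320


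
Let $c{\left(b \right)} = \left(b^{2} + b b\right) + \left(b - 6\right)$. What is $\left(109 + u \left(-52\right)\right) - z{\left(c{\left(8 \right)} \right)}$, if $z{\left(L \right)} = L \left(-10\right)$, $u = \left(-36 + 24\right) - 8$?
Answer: $2449$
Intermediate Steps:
$c{\left(b \right)} = -6 + b + 2 b^{2}$ ($c{\left(b \right)} = \left(b^{2} + b^{2}\right) + \left(-6 + b\right) = 2 b^{2} + \left(-6 + b\right) = -6 + b + 2 b^{2}$)
$u = -20$ ($u = -12 - 8 = -20$)
$z{\left(L \right)} = - 10 L$
$\left(109 + u \left(-52\right)\right) - z{\left(c{\left(8 \right)} \right)} = \left(109 - -1040\right) - - 10 \left(-6 + 8 + 2 \cdot 8^{2}\right) = \left(109 + 1040\right) - - 10 \left(-6 + 8 + 2 \cdot 64\right) = 1149 - - 10 \left(-6 + 8 + 128\right) = 1149 - \left(-10\right) 130 = 1149 - -1300 = 1149 + 1300 = 2449$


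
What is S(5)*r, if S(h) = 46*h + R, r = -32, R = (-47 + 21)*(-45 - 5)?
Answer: -48960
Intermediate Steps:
R = 1300 (R = -26*(-50) = 1300)
S(h) = 1300 + 46*h (S(h) = 46*h + 1300 = 1300 + 46*h)
S(5)*r = (1300 + 46*5)*(-32) = (1300 + 230)*(-32) = 1530*(-32) = -48960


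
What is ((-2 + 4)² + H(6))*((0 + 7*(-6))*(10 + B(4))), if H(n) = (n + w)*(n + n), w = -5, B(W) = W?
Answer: -9408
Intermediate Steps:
H(n) = 2*n*(-5 + n) (H(n) = (n - 5)*(n + n) = (-5 + n)*(2*n) = 2*n*(-5 + n))
((-2 + 4)² + H(6))*((0 + 7*(-6))*(10 + B(4))) = ((-2 + 4)² + 2*6*(-5 + 6))*((0 + 7*(-6))*(10 + 4)) = (2² + 2*6*1)*((0 - 42)*14) = (4 + 12)*(-42*14) = 16*(-588) = -9408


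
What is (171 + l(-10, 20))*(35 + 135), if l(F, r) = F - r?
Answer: 23970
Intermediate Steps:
(171 + l(-10, 20))*(35 + 135) = (171 + (-10 - 1*20))*(35 + 135) = (171 + (-10 - 20))*170 = (171 - 30)*170 = 141*170 = 23970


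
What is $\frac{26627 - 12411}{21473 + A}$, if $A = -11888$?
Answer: $\frac{14216}{9585} \approx 1.4832$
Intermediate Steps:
$\frac{26627 - 12411}{21473 + A} = \frac{26627 - 12411}{21473 - 11888} = \frac{14216}{9585}$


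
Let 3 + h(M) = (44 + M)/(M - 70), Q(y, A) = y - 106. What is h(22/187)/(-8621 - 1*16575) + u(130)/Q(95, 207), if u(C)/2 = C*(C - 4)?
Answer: -14857576561/4988808 ≈ -2978.2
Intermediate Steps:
Q(y, A) = -106 + y
h(M) = -3 + (44 + M)/(-70 + M) (h(M) = -3 + (44 + M)/(M - 70) = -3 + (44 + M)/(-70 + M))
u(C) = 2*C*(-4 + C) (u(C) = 2*(C*(C - 4)) = 2*(C*(-4 + C)) = 2*C*(-4 + C))
h(22/187)/(-8621 - 1*16575) + u(130)/Q(95, 207) = (2*(127 - 22/187)/(-70 + 22/187))/(-8621 - 1*16575) + (2*130*(-4 + 130))/(-106 + 95) = (2*(127 - 22/187)/(-70 + 22*(1/187)))/(-8621 - 16575) + (2*130*126)/(-11) = (2*(127 - 1*2/17)/(-70 + 2/17))/(-25196) + 32760*(-1/11) = (2*(127 - 2/17)/(-1188/17))*(-1/25196) - 32760/11 = (2*(-17/1188)*(2157/17))*(-1/25196) - 32760/11 = -719/198*(-1/25196) - 32760/11 = 719/4988808 - 32760/11 = -14857576561/4988808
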